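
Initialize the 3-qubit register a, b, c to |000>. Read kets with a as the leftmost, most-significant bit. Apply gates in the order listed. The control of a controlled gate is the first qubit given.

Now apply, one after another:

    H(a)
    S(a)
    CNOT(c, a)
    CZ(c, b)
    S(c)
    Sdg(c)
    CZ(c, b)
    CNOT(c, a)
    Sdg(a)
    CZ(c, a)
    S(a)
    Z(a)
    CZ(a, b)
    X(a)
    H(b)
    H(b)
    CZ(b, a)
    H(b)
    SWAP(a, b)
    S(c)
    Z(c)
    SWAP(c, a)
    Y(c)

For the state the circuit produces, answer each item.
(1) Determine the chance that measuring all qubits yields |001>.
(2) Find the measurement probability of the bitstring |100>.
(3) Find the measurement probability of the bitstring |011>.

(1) Outcome |001> occurs with probability 1/4.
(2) A full measurement returns |100> with probability 0.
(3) The probability of measuring |011> is 1/4.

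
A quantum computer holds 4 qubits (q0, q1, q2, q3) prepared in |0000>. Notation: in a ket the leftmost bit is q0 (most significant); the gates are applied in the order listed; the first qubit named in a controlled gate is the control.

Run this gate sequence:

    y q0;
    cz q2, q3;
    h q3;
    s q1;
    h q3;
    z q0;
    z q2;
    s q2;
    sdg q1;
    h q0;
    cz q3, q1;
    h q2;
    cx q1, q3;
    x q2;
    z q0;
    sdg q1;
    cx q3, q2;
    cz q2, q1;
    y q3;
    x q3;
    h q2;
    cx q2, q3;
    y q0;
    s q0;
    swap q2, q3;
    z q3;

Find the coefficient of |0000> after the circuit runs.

The final state's coefficient on |0000> equals -sqrt(2)*I/2.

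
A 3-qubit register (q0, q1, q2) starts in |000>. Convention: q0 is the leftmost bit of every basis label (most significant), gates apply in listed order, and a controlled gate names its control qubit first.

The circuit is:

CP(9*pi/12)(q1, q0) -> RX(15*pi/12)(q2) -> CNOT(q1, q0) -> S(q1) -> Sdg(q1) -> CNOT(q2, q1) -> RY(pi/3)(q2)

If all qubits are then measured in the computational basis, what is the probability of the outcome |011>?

A full measurement returns |011> with probability 3*sqrt(2)/16 + 3/8. Key observation: the block from step 4 through step 5 cancels to the identity and can be dropped.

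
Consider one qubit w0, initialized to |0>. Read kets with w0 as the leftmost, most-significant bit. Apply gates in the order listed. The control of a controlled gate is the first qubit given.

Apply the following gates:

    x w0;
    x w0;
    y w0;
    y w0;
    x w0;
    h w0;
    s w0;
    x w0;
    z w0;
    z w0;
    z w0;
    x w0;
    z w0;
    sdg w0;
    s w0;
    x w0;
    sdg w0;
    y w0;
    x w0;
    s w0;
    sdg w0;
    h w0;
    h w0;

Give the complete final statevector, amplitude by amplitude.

The final amplitudes are -sqrt(2)/2 on |0>, sqrt(2)/2 on |1>.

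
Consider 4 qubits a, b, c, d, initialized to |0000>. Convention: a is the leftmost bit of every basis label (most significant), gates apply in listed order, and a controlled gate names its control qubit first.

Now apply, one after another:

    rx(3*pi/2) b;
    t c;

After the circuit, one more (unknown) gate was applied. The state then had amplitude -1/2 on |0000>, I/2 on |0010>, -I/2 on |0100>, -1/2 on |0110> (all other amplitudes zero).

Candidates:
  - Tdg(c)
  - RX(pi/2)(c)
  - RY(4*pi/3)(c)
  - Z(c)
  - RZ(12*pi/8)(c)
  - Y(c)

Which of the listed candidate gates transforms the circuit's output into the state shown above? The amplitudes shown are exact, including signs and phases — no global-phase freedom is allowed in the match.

It was RX(pi/2)(c) that produced the state shown.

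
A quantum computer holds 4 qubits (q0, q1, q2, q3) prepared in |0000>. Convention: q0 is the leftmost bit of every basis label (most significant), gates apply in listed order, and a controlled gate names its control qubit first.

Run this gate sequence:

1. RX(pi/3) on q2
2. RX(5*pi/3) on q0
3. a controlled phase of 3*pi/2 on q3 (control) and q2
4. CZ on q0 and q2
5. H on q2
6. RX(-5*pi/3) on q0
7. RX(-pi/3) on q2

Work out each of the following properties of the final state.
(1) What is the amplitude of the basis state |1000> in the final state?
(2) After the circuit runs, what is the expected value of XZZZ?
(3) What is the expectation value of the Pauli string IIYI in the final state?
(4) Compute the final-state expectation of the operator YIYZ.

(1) |1000> carries amplitude -3*sqrt(2)/16 + sqrt(6)*I/16 in the final state.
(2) The expectation value of XZZZ is -3/8.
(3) In the final state, IIYI has expectation sqrt(3)/8.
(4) The expectation value of YIYZ is -3/8.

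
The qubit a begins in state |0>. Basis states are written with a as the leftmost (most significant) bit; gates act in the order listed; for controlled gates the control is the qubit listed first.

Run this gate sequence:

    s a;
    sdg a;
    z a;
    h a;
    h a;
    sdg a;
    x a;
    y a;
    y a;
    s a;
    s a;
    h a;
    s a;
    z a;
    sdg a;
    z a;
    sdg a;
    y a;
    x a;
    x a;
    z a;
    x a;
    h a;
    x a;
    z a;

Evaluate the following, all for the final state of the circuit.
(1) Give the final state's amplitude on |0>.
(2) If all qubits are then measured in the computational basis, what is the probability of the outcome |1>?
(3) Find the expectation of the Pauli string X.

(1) The amplitude on |0> is 1/2 + I/2.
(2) A full measurement returns |1> with probability 1/2.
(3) In the final state, X has expectation 0.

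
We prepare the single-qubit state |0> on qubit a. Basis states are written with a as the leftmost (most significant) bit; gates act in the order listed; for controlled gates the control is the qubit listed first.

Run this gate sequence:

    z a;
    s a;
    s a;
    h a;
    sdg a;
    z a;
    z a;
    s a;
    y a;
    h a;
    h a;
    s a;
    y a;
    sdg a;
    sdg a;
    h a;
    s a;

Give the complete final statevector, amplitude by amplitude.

The resulting statevector has amplitude -1/2 + I/2 on |0>, -1/2 + I/2 on |1>.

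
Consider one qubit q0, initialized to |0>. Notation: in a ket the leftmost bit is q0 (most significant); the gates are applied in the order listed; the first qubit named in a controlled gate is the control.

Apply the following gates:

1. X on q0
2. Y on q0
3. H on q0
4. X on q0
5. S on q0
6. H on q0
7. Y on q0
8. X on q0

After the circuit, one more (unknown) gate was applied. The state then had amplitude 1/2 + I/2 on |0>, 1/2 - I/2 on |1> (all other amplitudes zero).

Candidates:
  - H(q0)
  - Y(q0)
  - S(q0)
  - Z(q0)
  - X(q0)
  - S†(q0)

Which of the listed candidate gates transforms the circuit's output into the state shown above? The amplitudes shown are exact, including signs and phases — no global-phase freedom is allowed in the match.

The unique candidate consistent with the amplitudes is Z(q0).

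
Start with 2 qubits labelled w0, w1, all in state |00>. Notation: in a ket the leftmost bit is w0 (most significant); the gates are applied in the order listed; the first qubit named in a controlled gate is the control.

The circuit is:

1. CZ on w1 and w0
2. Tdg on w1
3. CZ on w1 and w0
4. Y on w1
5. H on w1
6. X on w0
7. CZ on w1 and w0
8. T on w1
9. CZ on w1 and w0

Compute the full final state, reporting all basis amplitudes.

The final amplitudes are 0 on |00>, 0 on |01>, sqrt(2)*I/2 on |10>, -sqrt(2)*exp(3*I*pi/4)/2 on |11>.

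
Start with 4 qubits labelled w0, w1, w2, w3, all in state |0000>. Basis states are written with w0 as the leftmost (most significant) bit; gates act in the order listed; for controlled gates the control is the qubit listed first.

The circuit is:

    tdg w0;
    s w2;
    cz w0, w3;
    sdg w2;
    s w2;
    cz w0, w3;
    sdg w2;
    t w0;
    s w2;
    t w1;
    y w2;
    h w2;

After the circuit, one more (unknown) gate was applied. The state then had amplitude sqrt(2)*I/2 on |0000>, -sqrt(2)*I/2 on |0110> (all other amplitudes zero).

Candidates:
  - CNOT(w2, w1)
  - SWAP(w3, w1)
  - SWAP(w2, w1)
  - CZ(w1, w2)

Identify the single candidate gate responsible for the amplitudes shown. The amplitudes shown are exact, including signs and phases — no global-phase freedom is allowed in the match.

It was CNOT(w2, w1) that produced the state shown.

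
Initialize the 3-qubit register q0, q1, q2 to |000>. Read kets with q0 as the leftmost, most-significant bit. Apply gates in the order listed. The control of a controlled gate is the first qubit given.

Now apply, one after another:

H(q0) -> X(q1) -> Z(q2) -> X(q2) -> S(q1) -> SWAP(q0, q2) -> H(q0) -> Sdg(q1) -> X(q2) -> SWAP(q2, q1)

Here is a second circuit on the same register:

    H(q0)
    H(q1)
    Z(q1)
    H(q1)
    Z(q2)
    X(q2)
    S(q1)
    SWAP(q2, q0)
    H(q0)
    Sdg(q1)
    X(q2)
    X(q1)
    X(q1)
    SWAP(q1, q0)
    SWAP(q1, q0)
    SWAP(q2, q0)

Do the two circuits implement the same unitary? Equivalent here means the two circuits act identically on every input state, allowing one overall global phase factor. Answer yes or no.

No — the two circuits implement different unitaries, even allowing a global phase.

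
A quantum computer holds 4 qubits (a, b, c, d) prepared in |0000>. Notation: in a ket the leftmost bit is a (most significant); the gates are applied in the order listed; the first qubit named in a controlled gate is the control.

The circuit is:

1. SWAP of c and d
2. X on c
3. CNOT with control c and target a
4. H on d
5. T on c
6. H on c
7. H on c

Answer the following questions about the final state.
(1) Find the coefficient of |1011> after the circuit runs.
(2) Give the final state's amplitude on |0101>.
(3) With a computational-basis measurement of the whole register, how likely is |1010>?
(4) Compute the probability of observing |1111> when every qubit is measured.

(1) The final state's coefficient on |1011> equals sqrt(2)*exp(I*pi/4)/2. Key observation: gates 6-7 undo each other exactly, leaving only the rest of the circuit to track.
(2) The amplitude on |0101> is 0.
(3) A full measurement returns |1010> with probability 1/2.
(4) A full measurement returns |1111> with probability 0.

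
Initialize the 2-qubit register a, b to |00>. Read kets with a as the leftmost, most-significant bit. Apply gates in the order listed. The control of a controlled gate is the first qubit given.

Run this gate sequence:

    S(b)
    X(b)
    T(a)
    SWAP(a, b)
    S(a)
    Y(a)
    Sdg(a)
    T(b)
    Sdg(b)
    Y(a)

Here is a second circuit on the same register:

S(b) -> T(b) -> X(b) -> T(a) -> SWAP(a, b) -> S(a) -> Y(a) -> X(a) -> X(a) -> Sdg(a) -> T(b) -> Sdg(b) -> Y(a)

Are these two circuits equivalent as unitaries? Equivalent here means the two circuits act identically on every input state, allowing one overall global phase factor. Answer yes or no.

No: there is an input state on which the two circuits produce genuinely different outputs (not merely differing by a phase).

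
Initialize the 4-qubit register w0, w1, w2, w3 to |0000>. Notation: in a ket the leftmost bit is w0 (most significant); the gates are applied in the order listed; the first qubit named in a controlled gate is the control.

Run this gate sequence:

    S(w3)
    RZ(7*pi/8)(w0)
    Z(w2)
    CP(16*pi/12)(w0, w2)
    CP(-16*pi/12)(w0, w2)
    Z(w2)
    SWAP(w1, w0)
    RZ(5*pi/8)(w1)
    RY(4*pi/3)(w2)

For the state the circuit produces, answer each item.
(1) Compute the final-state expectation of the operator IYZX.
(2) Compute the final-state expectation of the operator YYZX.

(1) In the final state, IYZX has expectation 0. Key observation: gates 3-6 undo each other exactly, leaving only the rest of the circuit to track.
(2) The observable YYZX averages to 0.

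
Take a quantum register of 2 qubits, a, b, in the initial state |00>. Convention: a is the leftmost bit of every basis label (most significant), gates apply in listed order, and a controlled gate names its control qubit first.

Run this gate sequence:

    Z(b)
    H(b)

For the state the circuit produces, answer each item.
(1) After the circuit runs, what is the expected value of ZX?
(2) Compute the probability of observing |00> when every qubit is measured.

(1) The observable ZX averages to 1.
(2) A full measurement returns |00> with probability 1/2.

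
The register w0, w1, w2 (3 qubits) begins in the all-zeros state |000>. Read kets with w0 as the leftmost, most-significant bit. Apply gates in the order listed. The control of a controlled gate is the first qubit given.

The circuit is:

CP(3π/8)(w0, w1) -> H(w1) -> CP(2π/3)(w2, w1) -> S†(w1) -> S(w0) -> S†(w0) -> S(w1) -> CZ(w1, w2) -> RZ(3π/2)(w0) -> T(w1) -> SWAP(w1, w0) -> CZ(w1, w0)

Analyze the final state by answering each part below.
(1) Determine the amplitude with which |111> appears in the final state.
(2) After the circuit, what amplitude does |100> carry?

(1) The amplitude on |111> is 0. Key observation: steps 4-7 multiply out to the identity, so the circuit reduces to the remaining gates.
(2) The amplitude on |100> is -sqrt(2)*I/2.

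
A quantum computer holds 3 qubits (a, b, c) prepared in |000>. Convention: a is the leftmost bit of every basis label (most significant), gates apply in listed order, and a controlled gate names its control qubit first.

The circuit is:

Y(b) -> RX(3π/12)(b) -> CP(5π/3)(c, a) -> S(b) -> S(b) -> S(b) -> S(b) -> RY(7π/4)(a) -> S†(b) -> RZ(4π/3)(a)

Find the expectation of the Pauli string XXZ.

The observable XXZ averages to 1/4. Key observation: gates 4-7 undo each other exactly, leaving only the rest of the circuit to track.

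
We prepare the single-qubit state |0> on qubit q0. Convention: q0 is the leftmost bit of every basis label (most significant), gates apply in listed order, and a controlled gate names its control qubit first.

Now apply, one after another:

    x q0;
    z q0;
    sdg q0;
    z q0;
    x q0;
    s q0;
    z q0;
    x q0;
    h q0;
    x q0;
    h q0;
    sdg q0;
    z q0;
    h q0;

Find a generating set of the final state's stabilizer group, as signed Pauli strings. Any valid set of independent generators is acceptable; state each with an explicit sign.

The final state is stabilized by the group generated by -X; other independent generating sets are equally valid.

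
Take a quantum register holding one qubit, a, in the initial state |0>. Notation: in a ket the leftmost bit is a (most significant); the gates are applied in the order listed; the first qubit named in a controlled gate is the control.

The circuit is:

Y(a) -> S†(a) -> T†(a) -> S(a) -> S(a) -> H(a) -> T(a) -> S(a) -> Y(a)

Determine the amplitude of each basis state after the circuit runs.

The resulting statevector has amplitude sqrt(2)/2 on |0>, -sqrt(2)*exp(I*pi/4)/2 on |1>.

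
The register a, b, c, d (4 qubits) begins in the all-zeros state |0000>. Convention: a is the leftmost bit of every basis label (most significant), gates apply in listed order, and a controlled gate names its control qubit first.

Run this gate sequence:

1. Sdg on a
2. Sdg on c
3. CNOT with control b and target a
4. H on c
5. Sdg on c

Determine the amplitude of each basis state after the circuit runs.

After the circuit, the state carries amplitude sqrt(2)/2 on |0000>, -sqrt(2)*I/2 on |0010>, and 0 on every other basis state.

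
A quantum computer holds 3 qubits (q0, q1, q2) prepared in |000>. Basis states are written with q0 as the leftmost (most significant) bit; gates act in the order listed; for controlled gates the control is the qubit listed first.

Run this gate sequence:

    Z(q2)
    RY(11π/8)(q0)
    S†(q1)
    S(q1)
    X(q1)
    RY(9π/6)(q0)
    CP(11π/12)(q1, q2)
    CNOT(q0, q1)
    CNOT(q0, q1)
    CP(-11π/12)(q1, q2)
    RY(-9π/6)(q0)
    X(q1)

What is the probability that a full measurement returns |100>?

A full measurement returns |100> with probability sin(5*pi/16)**2. Key observation: the block from step 5 through step 12 cancels to the identity and can be dropped.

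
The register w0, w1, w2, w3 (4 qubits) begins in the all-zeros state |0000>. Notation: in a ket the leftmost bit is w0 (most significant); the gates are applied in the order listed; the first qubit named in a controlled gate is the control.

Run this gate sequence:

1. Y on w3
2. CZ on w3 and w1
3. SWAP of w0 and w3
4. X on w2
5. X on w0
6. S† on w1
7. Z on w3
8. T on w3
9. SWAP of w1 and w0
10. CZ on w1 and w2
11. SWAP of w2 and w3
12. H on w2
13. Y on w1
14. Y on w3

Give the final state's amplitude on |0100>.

The final state's coefficient on |0100> equals sqrt(2)*I/2.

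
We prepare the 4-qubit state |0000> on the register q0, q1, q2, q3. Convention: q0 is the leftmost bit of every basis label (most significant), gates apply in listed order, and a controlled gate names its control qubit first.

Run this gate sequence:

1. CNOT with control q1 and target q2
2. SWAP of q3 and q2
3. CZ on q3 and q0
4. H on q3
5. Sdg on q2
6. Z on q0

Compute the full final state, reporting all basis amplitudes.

The resulting statevector has amplitude sqrt(2)/2 on |0000>, sqrt(2)/2 on |0001>, and 0 on every other basis state.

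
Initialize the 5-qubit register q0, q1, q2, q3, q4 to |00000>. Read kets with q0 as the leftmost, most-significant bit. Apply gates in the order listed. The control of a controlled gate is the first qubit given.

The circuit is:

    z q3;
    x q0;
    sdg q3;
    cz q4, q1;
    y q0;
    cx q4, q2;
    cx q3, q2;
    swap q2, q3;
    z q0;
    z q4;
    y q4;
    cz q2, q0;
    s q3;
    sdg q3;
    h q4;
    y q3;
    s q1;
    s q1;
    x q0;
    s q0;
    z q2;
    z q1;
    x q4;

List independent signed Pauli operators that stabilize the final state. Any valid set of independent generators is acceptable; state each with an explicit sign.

One valid set of independent stabilizer generators is -IIIIX, -ZIIII, +IZIII, +IIZII, -IIIZI (any independent generating set of the same group is equally correct). Key observation: steps 13-14 multiply out to the identity, so the circuit reduces to the remaining gates.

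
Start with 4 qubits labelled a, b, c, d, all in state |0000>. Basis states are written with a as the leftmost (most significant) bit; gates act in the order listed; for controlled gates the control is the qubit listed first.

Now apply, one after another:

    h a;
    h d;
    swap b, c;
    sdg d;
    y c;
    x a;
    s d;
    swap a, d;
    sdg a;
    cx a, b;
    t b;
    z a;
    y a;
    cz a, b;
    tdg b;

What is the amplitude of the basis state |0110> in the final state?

The final state's coefficient on |0110> equals I/2.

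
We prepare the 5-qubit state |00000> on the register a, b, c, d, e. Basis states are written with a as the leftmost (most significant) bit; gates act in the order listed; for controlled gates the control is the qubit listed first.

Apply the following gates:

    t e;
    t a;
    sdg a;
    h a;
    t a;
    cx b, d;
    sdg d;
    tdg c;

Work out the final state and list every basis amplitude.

The resulting statevector has amplitude sqrt(2)/2 on |00000>, sqrt(2)*exp(I*pi/4)/2 on |10000>, and 0 on every other basis state.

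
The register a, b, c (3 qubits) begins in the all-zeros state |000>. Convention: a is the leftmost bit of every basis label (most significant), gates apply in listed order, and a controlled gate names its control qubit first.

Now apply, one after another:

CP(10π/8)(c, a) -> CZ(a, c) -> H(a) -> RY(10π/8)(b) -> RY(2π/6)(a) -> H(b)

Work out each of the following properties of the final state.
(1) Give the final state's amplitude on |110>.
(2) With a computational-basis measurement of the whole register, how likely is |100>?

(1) |110> carries amplitude -sqrt(3*sqrt(2) + 6)/8 - sqrt(sqrt(2) + 2)/8 - sqrt(6 - 3*sqrt(2))/8 - sqrt(2 - sqrt(2))/8 in the final state.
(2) The probability of measuring |100> is -sqrt(2)/8 - sqrt(6)/16 + sqrt(3)/8 + 1/4.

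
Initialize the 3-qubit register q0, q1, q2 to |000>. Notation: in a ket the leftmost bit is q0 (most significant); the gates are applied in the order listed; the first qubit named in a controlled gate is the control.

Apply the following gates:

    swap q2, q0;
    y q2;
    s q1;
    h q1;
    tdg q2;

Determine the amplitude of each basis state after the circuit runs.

The resulting statevector has amplitude sqrt(2)*exp(I*pi/4)/2 on |001>, sqrt(2)*exp(I*pi/4)/2 on |011>, and 0 on every other basis state.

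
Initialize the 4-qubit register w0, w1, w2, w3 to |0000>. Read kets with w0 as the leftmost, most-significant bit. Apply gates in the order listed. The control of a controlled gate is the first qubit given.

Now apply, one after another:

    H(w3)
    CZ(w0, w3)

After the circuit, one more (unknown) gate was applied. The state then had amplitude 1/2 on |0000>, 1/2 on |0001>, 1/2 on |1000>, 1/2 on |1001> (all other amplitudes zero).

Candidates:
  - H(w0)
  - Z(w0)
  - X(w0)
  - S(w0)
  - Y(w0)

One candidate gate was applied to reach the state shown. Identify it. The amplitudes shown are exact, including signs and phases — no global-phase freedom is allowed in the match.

The unique candidate consistent with the amplitudes is H(w0).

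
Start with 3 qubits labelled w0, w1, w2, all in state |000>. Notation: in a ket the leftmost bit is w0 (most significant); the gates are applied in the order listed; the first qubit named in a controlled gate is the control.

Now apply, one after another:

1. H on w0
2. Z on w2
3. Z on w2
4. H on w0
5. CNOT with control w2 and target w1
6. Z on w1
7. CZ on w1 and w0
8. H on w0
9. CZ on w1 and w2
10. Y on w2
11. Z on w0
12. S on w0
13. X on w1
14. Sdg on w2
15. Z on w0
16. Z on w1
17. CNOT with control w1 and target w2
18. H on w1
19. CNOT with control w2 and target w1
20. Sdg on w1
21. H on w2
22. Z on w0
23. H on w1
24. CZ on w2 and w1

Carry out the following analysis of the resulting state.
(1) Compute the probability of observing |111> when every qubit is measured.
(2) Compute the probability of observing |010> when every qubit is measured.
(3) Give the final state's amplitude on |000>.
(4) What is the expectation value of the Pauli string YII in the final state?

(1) Outcome |111> occurs with probability 1/8. Key observation: steps 1-4 multiply out to the identity, so the circuit reduces to the remaining gates.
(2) A full measurement returns |010> with probability 1/8.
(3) |000> carries amplitude -1/4 - I/4 in the final state.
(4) The observable YII averages to -1.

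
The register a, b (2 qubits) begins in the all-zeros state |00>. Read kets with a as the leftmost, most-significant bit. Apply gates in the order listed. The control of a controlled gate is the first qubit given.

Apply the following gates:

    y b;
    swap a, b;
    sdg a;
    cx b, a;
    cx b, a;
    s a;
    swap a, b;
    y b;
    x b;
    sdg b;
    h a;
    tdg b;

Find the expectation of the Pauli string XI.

The expectation value of XI is 1. Key observation: steps 1-8 multiply out to the identity, so the circuit reduces to the remaining gates.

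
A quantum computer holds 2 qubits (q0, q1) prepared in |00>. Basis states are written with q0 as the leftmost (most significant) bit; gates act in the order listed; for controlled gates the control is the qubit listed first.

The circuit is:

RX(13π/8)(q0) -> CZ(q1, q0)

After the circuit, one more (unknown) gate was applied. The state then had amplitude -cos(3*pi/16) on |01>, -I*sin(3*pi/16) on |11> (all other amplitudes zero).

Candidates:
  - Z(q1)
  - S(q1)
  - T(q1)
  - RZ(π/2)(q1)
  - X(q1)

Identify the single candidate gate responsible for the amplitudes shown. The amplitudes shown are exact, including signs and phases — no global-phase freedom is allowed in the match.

It was X(q1) that produced the state shown.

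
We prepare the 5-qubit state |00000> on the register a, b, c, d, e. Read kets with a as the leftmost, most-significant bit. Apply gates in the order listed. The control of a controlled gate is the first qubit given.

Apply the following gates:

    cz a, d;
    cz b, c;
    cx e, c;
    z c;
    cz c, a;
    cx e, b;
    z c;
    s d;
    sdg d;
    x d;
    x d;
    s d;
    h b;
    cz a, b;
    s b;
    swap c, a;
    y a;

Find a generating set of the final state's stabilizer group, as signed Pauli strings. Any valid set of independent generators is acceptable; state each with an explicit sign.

The stabilizer group can be generated by +IYIII, -ZIIII, +IIZII, +IIIZI, +IIIIZ, among other valid generating sets.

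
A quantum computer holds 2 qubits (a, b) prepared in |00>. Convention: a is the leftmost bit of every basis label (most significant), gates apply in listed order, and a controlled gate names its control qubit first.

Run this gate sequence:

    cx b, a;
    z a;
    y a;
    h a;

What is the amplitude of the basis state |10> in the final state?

|10> carries amplitude -sqrt(2)*I/2 in the final state.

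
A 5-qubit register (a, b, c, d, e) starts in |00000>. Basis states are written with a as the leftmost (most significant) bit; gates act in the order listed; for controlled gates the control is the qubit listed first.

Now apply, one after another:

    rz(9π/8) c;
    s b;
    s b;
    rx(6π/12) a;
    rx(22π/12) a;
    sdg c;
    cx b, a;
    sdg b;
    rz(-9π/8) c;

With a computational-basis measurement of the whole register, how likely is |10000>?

Outcome |10000> occurs with probability 1/4.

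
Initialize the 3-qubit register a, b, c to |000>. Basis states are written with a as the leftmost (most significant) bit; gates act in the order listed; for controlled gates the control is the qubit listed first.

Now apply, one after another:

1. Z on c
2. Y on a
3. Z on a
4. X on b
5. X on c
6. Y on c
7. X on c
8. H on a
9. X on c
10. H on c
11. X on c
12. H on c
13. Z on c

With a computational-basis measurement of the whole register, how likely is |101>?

The probability of measuring |101> is 0. Key observation: the block from step 10 through step 13 cancels to the identity and can be dropped.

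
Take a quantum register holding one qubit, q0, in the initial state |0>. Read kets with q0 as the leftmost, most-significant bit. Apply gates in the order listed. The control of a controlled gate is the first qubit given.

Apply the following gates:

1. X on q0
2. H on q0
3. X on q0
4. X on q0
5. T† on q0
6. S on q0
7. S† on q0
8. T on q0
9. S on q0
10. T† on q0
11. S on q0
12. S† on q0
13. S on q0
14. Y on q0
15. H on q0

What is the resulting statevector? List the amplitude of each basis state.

After the circuit, the state carries amplitude -exp(I*pi/4)/2 + I/2 on |0>, -I/2 - exp(I*pi/4)/2 on |1>.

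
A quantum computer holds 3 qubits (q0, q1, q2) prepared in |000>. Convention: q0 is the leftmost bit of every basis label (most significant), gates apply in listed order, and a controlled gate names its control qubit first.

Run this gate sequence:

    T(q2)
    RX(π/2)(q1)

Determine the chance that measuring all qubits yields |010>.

A full measurement returns |010> with probability 1/2.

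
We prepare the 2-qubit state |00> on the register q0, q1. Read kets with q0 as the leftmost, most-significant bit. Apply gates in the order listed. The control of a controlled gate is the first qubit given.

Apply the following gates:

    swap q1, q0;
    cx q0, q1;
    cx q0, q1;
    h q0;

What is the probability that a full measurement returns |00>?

A full measurement returns |00> with probability 1/2. Key observation: the block from step 2 through step 3 cancels to the identity and can be dropped.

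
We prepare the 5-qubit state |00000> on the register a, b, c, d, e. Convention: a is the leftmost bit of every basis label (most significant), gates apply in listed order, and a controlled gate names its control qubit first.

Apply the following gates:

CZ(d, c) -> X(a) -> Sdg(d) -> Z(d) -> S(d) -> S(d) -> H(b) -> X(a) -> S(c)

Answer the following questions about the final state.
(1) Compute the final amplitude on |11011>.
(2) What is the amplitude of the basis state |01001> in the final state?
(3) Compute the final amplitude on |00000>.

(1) The final state's coefficient on |11011> equals 0.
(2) The final state's coefficient on |01001> equals 0.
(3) The final state's coefficient on |00000> equals sqrt(2)/2.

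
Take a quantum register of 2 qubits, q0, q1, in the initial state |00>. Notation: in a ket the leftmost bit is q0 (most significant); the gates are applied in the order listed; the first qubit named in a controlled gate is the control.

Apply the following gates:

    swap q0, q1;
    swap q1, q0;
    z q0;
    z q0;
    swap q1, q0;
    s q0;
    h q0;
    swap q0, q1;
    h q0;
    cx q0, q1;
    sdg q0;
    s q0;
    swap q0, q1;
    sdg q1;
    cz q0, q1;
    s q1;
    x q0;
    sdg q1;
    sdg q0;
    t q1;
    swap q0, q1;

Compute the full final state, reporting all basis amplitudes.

The final amplitudes are 1/2 on |00>, -I/2 on |01>, exp(3*I*pi/4)/2 on |10>, -exp(I*pi/4)/2 on |11>. Key observation: gates 2-5 undo each other exactly, leaving only the rest of the circuit to track.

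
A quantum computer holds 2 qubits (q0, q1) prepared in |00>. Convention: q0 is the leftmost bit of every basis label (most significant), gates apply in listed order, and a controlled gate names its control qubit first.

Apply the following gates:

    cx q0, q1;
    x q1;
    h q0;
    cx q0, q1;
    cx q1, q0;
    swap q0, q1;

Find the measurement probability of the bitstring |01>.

The probability of measuring |01> is 1/2.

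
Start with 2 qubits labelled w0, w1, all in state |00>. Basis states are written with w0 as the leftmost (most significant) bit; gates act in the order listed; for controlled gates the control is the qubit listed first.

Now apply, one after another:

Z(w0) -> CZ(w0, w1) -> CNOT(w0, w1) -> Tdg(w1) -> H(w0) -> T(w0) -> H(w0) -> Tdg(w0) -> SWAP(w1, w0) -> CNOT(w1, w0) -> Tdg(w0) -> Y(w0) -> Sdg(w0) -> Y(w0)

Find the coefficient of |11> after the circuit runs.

The final state's coefficient on |11> equals -I/2 + exp(3*I*pi/4)/2.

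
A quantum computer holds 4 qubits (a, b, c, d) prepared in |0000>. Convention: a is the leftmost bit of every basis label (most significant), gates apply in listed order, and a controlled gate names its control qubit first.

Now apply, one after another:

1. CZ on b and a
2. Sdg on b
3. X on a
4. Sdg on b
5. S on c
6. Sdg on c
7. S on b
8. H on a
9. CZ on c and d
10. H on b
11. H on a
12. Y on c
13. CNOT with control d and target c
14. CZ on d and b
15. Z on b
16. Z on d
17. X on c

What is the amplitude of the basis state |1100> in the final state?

The amplitude on |1100> is -sqrt(2)*I/2. Key observation: the block from step 4 through step 7 cancels to the identity and can be dropped.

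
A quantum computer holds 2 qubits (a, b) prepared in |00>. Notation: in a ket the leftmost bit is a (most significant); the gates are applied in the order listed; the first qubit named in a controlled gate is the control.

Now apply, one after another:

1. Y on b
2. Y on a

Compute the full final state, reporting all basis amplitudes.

After the circuit, the state carries amplitude -1 on |11>, and 0 on every other basis state.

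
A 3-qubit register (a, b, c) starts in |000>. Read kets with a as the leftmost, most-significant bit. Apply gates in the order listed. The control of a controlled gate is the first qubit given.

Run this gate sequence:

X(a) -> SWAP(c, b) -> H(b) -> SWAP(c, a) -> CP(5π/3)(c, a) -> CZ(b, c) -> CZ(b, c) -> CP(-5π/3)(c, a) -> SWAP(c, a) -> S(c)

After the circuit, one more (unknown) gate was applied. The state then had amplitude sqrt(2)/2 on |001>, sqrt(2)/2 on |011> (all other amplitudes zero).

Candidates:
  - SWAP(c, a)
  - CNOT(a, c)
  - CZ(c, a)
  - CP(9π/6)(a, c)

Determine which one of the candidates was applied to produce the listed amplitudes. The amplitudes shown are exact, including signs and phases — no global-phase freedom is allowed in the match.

It was SWAP(c, a) that produced the state shown.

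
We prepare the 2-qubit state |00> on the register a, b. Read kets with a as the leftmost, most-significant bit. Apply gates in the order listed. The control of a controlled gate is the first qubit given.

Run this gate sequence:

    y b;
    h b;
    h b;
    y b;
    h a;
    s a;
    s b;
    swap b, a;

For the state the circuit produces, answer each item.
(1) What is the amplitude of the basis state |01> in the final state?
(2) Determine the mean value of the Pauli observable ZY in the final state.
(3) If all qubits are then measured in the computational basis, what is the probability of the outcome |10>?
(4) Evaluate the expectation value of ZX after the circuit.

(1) |01> carries amplitude sqrt(2)*I/2 in the final state. Key observation: gates 1-4 undo each other exactly, leaving only the rest of the circuit to track.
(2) The expectation value of ZY is 1.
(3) The probability of measuring |10> is 0.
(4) The expectation value of ZX is 0.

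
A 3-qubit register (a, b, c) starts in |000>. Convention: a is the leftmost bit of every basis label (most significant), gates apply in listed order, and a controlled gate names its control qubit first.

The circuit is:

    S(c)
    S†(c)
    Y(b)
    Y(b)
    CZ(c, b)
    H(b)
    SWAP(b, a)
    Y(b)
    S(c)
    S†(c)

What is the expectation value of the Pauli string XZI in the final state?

The observable XZI averages to -1.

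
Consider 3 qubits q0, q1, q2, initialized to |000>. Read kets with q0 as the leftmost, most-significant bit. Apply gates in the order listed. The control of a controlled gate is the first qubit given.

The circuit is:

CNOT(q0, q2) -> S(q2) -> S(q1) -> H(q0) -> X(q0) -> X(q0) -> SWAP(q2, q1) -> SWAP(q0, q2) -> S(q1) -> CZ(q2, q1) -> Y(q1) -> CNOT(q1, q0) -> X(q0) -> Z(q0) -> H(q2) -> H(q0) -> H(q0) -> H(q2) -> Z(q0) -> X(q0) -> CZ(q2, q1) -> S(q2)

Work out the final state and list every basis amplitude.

After the circuit, the state carries amplitude sqrt(2)*I/2 on |110>, sqrt(2)/2 on |111>, and 0 on every other basis state. Key observation: gates 13-20 undo each other exactly, leaving only the rest of the circuit to track.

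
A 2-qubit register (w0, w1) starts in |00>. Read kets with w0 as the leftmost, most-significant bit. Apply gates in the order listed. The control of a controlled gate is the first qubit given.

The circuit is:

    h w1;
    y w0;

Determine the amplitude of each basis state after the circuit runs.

The resulting statevector has amplitude 0 on |00>, 0 on |01>, sqrt(2)*I/2 on |10>, sqrt(2)*I/2 on |11>.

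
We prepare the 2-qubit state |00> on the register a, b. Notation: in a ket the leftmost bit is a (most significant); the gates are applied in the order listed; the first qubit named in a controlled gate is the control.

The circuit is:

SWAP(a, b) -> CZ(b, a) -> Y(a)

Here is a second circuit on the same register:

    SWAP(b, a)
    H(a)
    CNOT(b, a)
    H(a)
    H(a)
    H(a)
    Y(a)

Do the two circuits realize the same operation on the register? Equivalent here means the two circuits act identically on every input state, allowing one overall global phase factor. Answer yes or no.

Yes — the two circuits implement the same unitary up to a global phase.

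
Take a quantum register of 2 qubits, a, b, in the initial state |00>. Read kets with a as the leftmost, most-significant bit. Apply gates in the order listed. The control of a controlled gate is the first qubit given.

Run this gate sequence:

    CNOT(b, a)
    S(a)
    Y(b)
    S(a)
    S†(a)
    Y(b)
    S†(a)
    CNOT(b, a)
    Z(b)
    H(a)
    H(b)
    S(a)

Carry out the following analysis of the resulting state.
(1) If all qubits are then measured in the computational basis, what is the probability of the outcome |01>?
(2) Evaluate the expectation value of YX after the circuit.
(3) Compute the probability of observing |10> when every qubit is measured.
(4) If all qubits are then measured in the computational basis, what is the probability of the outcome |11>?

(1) The probability of measuring |01> is 1/4.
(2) In the final state, YX has expectation 1.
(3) A full measurement returns |10> with probability 1/4.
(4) Outcome |11> occurs with probability 1/4.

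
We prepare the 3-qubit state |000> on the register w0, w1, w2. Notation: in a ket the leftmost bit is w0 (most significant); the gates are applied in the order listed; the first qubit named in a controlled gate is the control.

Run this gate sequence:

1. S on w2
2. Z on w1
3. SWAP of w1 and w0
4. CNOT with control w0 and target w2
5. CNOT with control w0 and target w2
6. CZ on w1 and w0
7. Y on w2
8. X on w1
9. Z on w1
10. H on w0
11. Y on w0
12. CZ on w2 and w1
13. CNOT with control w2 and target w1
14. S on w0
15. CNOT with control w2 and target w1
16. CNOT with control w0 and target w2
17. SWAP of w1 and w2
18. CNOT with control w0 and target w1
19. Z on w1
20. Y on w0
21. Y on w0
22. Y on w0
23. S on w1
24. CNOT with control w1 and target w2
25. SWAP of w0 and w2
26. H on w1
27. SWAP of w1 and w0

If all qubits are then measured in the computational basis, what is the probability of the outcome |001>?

Outcome |001> occurs with probability 1/4. Key observation: gates 4-5 undo each other exactly, leaving only the rest of the circuit to track.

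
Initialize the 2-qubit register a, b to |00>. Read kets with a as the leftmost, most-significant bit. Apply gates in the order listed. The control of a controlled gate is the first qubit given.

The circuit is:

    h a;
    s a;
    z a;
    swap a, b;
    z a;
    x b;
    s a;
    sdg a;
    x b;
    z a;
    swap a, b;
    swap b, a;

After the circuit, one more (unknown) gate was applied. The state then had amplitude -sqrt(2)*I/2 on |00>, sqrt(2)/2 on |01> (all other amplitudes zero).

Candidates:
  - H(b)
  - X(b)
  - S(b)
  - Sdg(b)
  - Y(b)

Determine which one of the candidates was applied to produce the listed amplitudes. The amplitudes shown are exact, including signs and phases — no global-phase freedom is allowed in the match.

It was X(b) that produced the state shown. Key observation: steps 4-11 multiply out to the identity, so the circuit reduces to the remaining gates.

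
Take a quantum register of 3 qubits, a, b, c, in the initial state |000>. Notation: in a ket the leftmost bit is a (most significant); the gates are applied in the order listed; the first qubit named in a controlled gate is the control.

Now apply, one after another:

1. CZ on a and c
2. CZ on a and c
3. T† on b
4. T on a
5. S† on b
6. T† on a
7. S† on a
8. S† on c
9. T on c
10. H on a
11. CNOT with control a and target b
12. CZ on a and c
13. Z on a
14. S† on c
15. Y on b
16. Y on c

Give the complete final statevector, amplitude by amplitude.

The final amplitudes are -sqrt(2)/2 on |011>, -sqrt(2)/2 on |101>, and 0 on every other basis state. Key observation: steps 1-2 multiply out to the identity, so the circuit reduces to the remaining gates.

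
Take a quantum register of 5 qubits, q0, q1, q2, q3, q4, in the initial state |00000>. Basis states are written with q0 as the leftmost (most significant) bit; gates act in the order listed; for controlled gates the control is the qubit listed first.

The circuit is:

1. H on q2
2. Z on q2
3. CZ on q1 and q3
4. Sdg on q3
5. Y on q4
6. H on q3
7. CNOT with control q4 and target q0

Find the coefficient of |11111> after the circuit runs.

The amplitude on |11111> is 0.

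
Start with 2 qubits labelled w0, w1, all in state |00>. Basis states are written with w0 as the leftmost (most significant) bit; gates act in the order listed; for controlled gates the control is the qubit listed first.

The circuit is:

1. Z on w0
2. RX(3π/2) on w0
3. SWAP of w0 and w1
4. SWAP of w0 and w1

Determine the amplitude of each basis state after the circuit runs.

The resulting statevector has amplitude -sqrt(2)/2 on |00>, 0 on |01>, -sqrt(2)*I/2 on |10>, 0 on |11>. Key observation: gates 3-4 undo each other exactly, leaving only the rest of the circuit to track.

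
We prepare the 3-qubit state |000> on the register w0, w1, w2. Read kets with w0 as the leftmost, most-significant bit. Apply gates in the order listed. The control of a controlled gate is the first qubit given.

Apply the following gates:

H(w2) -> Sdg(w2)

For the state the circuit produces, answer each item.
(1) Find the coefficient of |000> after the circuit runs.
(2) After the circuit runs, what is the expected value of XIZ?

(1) The amplitude on |000> is sqrt(2)/2.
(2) The observable XIZ averages to 0.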